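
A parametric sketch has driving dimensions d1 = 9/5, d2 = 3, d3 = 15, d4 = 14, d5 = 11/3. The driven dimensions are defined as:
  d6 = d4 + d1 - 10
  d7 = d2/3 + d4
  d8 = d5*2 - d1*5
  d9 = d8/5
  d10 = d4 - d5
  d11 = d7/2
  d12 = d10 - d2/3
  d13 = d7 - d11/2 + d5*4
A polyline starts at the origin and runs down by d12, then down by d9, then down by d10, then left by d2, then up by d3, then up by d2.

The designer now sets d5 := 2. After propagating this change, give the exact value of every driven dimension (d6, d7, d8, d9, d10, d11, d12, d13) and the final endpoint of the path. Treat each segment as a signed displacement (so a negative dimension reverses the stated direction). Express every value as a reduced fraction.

d6 = 29/5
d7 = 15
d8 = -5
d9 = -1
d10 = 12
d11 = 15/2
d12 = 11
d13 = 77/4
endpoint = (-3, -4)

Apply edit: d5 := 2
  d6 = d4 + d1 - 10 = 29/5
  d7 = d2/3 + d4 = 15
  d8 = d5*2 - d1*5 = -5
  d9 = d8/5 = -1
  d10 = d4 - d5 = 12
  d11 = d7/2 = 15/2
  d12 = d10 - d2/3 = 11
  d13 = d7 - d11/2 + d5*4 = 77/4
Walk from origin (0, 0):
  seg 1: down by d12 = 11 → (0, -11)
  seg 2: down by d9 = -1 → (0, -10)
  seg 3: down by d10 = 12 → (0, -22)
  seg 4: left by d2 = 3 → (-3, -22)
  seg 5: up by d3 = 15 → (-3, -7)
  seg 6: up by d2 = 3 → (-3, -4)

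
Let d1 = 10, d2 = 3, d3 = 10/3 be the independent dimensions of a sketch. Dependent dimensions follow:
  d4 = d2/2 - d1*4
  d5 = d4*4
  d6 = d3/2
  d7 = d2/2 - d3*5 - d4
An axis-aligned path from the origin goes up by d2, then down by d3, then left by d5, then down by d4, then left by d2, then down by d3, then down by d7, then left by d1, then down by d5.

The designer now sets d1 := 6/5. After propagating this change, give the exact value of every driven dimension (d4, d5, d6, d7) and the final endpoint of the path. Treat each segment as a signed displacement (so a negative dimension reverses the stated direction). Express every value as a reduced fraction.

Apply edit: d1 := 6/5
  d4 = d2/2 - d1*4 = -33/10
  d5 = d4*4 = -66/5
  d6 = d3/2 = 5/3
  d7 = d2/2 - d3*5 - d4 = -178/15
Walk from origin (0, 0):
  seg 1: up by d2 = 3 → (0, 3)
  seg 2: down by d3 = 10/3 → (0, -1/3)
  seg 3: left by d5 = -66/5 → (66/5, -1/3)
  seg 4: down by d4 = -33/10 → (66/5, 89/30)
  seg 5: left by d2 = 3 → (51/5, 89/30)
  seg 6: down by d3 = 10/3 → (51/5, -11/30)
  seg 7: down by d7 = -178/15 → (51/5, 23/2)
  seg 8: left by d1 = 6/5 → (9, 23/2)
  seg 9: down by d5 = -66/5 → (9, 247/10)

d4 = -33/10
d5 = -66/5
d6 = 5/3
d7 = -178/15
endpoint = (9, 247/10)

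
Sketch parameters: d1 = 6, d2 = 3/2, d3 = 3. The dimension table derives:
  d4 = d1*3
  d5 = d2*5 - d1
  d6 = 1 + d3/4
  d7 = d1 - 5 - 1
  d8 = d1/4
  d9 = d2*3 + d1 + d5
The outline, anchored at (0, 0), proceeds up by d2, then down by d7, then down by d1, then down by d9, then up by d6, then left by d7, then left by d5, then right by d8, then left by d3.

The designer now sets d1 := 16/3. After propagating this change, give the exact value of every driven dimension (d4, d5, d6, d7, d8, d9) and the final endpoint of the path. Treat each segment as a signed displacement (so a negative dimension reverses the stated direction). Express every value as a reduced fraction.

Apply edit: d1 := 16/3
  d4 = d1*3 = 16
  d5 = d2*5 - d1 = 13/6
  d6 = 1 + d3/4 = 7/4
  d7 = d1 - 5 - 1 = -2/3
  d8 = d1/4 = 4/3
  d9 = d2*3 + d1 + d5 = 12
Walk from origin (0, 0):
  seg 1: up by d2 = 3/2 → (0, 3/2)
  seg 2: down by d7 = -2/3 → (0, 13/6)
  seg 3: down by d1 = 16/3 → (0, -19/6)
  seg 4: down by d9 = 12 → (0, -91/6)
  seg 5: up by d6 = 7/4 → (0, -161/12)
  seg 6: left by d7 = -2/3 → (2/3, -161/12)
  seg 7: left by d5 = 13/6 → (-3/2, -161/12)
  seg 8: right by d8 = 4/3 → (-1/6, -161/12)
  seg 9: left by d3 = 3 → (-19/6, -161/12)

d4 = 16
d5 = 13/6
d6 = 7/4
d7 = -2/3
d8 = 4/3
d9 = 12
endpoint = (-19/6, -161/12)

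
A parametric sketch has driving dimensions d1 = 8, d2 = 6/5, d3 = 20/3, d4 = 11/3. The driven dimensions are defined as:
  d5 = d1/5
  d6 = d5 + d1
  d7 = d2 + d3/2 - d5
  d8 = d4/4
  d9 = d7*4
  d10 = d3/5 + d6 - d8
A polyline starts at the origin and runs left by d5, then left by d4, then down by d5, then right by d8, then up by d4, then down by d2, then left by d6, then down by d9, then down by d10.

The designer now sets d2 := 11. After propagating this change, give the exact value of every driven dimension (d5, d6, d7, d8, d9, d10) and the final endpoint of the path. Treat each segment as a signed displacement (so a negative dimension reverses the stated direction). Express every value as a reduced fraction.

d5 = 8/5
d6 = 48/5
d7 = 191/15
d8 = 11/12
d9 = 764/15
d10 = 601/60
endpoint = (-279/20, -4193/60)

Apply edit: d2 := 11
  d5 = d1/5 = 8/5
  d6 = d5 + d1 = 48/5
  d7 = d2 + d3/2 - d5 = 191/15
  d8 = d4/4 = 11/12
  d9 = d7*4 = 764/15
  d10 = d3/5 + d6 - d8 = 601/60
Walk from origin (0, 0):
  seg 1: left by d5 = 8/5 → (-8/5, 0)
  seg 2: left by d4 = 11/3 → (-79/15, 0)
  seg 3: down by d5 = 8/5 → (-79/15, -8/5)
  seg 4: right by d8 = 11/12 → (-87/20, -8/5)
  seg 5: up by d4 = 11/3 → (-87/20, 31/15)
  seg 6: down by d2 = 11 → (-87/20, -134/15)
  seg 7: left by d6 = 48/5 → (-279/20, -134/15)
  seg 8: down by d9 = 764/15 → (-279/20, -898/15)
  seg 9: down by d10 = 601/60 → (-279/20, -4193/60)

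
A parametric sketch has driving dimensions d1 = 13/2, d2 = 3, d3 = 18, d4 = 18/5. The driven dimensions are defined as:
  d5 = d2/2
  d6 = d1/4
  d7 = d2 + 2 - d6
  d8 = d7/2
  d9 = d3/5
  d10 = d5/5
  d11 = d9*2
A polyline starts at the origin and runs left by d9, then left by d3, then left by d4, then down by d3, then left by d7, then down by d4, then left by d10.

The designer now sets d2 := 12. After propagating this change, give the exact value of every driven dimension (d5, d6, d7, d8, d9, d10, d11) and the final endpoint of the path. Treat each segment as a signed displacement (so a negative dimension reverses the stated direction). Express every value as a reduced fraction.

d5 = 6
d6 = 13/8
d7 = 99/8
d8 = 99/16
d9 = 18/5
d10 = 6/5
d11 = 36/5
endpoint = (-1551/40, -108/5)

Apply edit: d2 := 12
  d5 = d2/2 = 6
  d6 = d1/4 = 13/8
  d7 = d2 + 2 - d6 = 99/8
  d8 = d7/2 = 99/16
  d9 = d3/5 = 18/5
  d10 = d5/5 = 6/5
  d11 = d9*2 = 36/5
Walk from origin (0, 0):
  seg 1: left by d9 = 18/5 → (-18/5, 0)
  seg 2: left by d3 = 18 → (-108/5, 0)
  seg 3: left by d4 = 18/5 → (-126/5, 0)
  seg 4: down by d3 = 18 → (-126/5, -18)
  seg 5: left by d7 = 99/8 → (-1503/40, -18)
  seg 6: down by d4 = 18/5 → (-1503/40, -108/5)
  seg 7: left by d10 = 6/5 → (-1551/40, -108/5)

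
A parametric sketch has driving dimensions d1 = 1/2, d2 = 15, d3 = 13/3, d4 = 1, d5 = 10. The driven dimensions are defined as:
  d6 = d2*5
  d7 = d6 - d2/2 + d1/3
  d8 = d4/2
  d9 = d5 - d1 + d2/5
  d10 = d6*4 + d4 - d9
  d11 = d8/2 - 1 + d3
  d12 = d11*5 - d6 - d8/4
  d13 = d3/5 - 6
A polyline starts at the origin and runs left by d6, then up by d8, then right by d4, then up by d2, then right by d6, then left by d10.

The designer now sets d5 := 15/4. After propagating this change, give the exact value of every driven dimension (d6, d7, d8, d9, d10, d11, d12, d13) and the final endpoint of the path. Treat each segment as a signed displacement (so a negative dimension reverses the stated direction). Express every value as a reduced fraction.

Apply edit: d5 := 15/4
  d6 = d2*5 = 75
  d7 = d6 - d2/2 + d1/3 = 203/3
  d8 = d4/2 = 1/2
  d9 = d5 - d1 + d2/5 = 25/4
  d10 = d6*4 + d4 - d9 = 1179/4
  d11 = d8/2 - 1 + d3 = 43/12
  d12 = d11*5 - d6 - d8/4 = -1373/24
  d13 = d3/5 - 6 = -77/15
Walk from origin (0, 0):
  seg 1: left by d6 = 75 → (-75, 0)
  seg 2: up by d8 = 1/2 → (-75, 1/2)
  seg 3: right by d4 = 1 → (-74, 1/2)
  seg 4: up by d2 = 15 → (-74, 31/2)
  seg 5: right by d6 = 75 → (1, 31/2)
  seg 6: left by d10 = 1179/4 → (-1175/4, 31/2)

d6 = 75
d7 = 203/3
d8 = 1/2
d9 = 25/4
d10 = 1179/4
d11 = 43/12
d12 = -1373/24
d13 = -77/15
endpoint = (-1175/4, 31/2)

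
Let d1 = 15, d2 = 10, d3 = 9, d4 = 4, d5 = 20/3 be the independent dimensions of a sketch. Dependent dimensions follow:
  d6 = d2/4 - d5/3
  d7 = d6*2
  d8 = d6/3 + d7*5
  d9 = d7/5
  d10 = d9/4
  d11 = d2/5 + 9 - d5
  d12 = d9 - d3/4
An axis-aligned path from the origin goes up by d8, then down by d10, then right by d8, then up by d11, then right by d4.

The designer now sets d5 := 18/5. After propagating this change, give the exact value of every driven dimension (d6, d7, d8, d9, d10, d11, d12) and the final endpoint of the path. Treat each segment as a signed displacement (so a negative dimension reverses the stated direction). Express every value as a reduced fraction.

d6 = 13/10
d7 = 13/5
d8 = 403/30
d9 = 13/25
d10 = 13/100
d11 = 37/5
d12 = -173/100
endpoint = (523/30, 6211/300)

Apply edit: d5 := 18/5
  d6 = d2/4 - d5/3 = 13/10
  d7 = d6*2 = 13/5
  d8 = d6/3 + d7*5 = 403/30
  d9 = d7/5 = 13/25
  d10 = d9/4 = 13/100
  d11 = d2/5 + 9 - d5 = 37/5
  d12 = d9 - d3/4 = -173/100
Walk from origin (0, 0):
  seg 1: up by d8 = 403/30 → (0, 403/30)
  seg 2: down by d10 = 13/100 → (0, 3991/300)
  seg 3: right by d8 = 403/30 → (403/30, 3991/300)
  seg 4: up by d11 = 37/5 → (403/30, 6211/300)
  seg 5: right by d4 = 4 → (523/30, 6211/300)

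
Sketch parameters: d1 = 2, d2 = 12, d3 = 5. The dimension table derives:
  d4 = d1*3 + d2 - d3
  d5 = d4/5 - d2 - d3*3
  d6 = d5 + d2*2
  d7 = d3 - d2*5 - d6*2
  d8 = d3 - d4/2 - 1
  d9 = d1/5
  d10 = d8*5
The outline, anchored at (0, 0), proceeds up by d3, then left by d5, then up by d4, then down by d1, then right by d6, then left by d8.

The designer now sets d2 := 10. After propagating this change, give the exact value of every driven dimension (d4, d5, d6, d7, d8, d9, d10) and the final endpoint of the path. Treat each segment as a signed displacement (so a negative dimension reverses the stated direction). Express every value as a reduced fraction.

Apply edit: d2 := 10
  d4 = d1*3 + d2 - d3 = 11
  d5 = d4/5 - d2 - d3*3 = -114/5
  d6 = d5 + d2*2 = -14/5
  d7 = d3 - d2*5 - d6*2 = -197/5
  d8 = d3 - d4/2 - 1 = -3/2
  d9 = d1/5 = 2/5
  d10 = d8*5 = -15/2
Walk from origin (0, 0):
  seg 1: up by d3 = 5 → (0, 5)
  seg 2: left by d5 = -114/5 → (114/5, 5)
  seg 3: up by d4 = 11 → (114/5, 16)
  seg 4: down by d1 = 2 → (114/5, 14)
  seg 5: right by d6 = -14/5 → (20, 14)
  seg 6: left by d8 = -3/2 → (43/2, 14)

d4 = 11
d5 = -114/5
d6 = -14/5
d7 = -197/5
d8 = -3/2
d9 = 2/5
d10 = -15/2
endpoint = (43/2, 14)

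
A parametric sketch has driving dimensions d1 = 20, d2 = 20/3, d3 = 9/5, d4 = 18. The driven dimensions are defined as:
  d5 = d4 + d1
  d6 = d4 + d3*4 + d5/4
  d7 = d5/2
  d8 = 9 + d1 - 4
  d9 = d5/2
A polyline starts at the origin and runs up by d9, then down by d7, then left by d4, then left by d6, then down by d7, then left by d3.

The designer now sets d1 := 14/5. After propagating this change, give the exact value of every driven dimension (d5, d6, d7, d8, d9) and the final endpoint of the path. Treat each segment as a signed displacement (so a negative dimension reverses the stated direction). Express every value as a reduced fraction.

d5 = 104/5
d6 = 152/5
d7 = 52/5
d8 = 39/5
d9 = 52/5
endpoint = (-251/5, -52/5)

Apply edit: d1 := 14/5
  d5 = d4 + d1 = 104/5
  d6 = d4 + d3*4 + d5/4 = 152/5
  d7 = d5/2 = 52/5
  d8 = 9 + d1 - 4 = 39/5
  d9 = d5/2 = 52/5
Walk from origin (0, 0):
  seg 1: up by d9 = 52/5 → (0, 52/5)
  seg 2: down by d7 = 52/5 → (0, 0)
  seg 3: left by d4 = 18 → (-18, 0)
  seg 4: left by d6 = 152/5 → (-242/5, 0)
  seg 5: down by d7 = 52/5 → (-242/5, -52/5)
  seg 6: left by d3 = 9/5 → (-251/5, -52/5)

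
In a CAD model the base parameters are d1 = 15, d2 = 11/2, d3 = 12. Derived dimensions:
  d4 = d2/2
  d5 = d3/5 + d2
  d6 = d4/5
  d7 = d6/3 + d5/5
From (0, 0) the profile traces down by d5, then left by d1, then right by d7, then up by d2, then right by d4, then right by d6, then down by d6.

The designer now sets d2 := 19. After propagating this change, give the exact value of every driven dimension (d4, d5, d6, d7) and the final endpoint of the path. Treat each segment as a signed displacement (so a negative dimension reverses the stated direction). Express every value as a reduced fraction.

d4 = 19/2
d5 = 107/5
d6 = 19/10
d7 = 737/150
endpoint = (197/150, -43/10)

Apply edit: d2 := 19
  d4 = d2/2 = 19/2
  d5 = d3/5 + d2 = 107/5
  d6 = d4/5 = 19/10
  d7 = d6/3 + d5/5 = 737/150
Walk from origin (0, 0):
  seg 1: down by d5 = 107/5 → (0, -107/5)
  seg 2: left by d1 = 15 → (-15, -107/5)
  seg 3: right by d7 = 737/150 → (-1513/150, -107/5)
  seg 4: up by d2 = 19 → (-1513/150, -12/5)
  seg 5: right by d4 = 19/2 → (-44/75, -12/5)
  seg 6: right by d6 = 19/10 → (197/150, -12/5)
  seg 7: down by d6 = 19/10 → (197/150, -43/10)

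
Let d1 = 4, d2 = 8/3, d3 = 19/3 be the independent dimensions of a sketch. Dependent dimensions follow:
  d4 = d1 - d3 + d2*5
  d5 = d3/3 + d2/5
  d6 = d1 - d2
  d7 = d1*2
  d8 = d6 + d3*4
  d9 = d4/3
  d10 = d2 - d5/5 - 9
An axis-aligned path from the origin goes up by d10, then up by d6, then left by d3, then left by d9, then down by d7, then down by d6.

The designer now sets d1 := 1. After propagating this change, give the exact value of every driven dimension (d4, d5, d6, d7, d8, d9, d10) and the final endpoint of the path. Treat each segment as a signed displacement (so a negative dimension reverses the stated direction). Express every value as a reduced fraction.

d4 = 8
d5 = 119/45
d6 = -5/3
d7 = 2
d8 = 71/3
d9 = 8/3
d10 = -1544/225
endpoint = (-9, -1994/225)

Apply edit: d1 := 1
  d4 = d1 - d3 + d2*5 = 8
  d5 = d3/3 + d2/5 = 119/45
  d6 = d1 - d2 = -5/3
  d7 = d1*2 = 2
  d8 = d6 + d3*4 = 71/3
  d9 = d4/3 = 8/3
  d10 = d2 - d5/5 - 9 = -1544/225
Walk from origin (0, 0):
  seg 1: up by d10 = -1544/225 → (0, -1544/225)
  seg 2: up by d6 = -5/3 → (0, -1919/225)
  seg 3: left by d3 = 19/3 → (-19/3, -1919/225)
  seg 4: left by d9 = 8/3 → (-9, -1919/225)
  seg 5: down by d7 = 2 → (-9, -2369/225)
  seg 6: down by d6 = -5/3 → (-9, -1994/225)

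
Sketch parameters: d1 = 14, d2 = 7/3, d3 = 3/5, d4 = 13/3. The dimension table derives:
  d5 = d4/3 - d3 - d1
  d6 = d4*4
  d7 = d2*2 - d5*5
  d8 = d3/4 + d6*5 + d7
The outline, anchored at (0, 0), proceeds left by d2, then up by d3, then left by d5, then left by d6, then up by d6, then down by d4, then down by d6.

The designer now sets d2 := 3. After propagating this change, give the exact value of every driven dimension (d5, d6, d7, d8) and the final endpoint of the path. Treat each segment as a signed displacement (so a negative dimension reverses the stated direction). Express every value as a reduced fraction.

d5 = -592/45
d6 = 52/3
d7 = 646/9
d8 = 28547/180
endpoint = (-323/45, -56/15)

Apply edit: d2 := 3
  d5 = d4/3 - d3 - d1 = -592/45
  d6 = d4*4 = 52/3
  d7 = d2*2 - d5*5 = 646/9
  d8 = d3/4 + d6*5 + d7 = 28547/180
Walk from origin (0, 0):
  seg 1: left by d2 = 3 → (-3, 0)
  seg 2: up by d3 = 3/5 → (-3, 3/5)
  seg 3: left by d5 = -592/45 → (457/45, 3/5)
  seg 4: left by d6 = 52/3 → (-323/45, 3/5)
  seg 5: up by d6 = 52/3 → (-323/45, 269/15)
  seg 6: down by d4 = 13/3 → (-323/45, 68/5)
  seg 7: down by d6 = 52/3 → (-323/45, -56/15)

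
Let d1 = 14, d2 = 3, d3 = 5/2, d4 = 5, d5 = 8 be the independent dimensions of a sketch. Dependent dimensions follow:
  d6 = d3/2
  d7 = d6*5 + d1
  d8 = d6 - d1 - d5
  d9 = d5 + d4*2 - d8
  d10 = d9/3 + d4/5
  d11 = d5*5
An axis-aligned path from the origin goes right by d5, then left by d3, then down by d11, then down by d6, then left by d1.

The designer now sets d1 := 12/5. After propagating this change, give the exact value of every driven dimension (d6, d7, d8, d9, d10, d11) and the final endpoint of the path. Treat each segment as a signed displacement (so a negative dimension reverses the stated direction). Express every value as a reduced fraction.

d6 = 5/4
d7 = 173/20
d8 = -183/20
d9 = 543/20
d10 = 201/20
d11 = 40
endpoint = (31/10, -165/4)

Apply edit: d1 := 12/5
  d6 = d3/2 = 5/4
  d7 = d6*5 + d1 = 173/20
  d8 = d6 - d1 - d5 = -183/20
  d9 = d5 + d4*2 - d8 = 543/20
  d10 = d9/3 + d4/5 = 201/20
  d11 = d5*5 = 40
Walk from origin (0, 0):
  seg 1: right by d5 = 8 → (8, 0)
  seg 2: left by d3 = 5/2 → (11/2, 0)
  seg 3: down by d11 = 40 → (11/2, -40)
  seg 4: down by d6 = 5/4 → (11/2, -165/4)
  seg 5: left by d1 = 12/5 → (31/10, -165/4)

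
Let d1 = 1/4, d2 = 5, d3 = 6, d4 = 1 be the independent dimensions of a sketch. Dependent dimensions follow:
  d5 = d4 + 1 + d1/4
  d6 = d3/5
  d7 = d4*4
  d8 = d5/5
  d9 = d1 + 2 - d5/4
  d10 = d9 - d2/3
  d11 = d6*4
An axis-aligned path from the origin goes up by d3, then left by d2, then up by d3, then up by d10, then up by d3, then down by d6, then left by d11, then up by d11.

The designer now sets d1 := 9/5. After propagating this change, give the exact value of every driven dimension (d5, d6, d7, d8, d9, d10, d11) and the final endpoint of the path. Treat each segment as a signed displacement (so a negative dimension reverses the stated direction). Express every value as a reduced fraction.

Apply edit: d1 := 9/5
  d5 = d4 + 1 + d1/4 = 49/20
  d6 = d3/5 = 6/5
  d7 = d4*4 = 4
  d8 = d5/5 = 49/100
  d9 = d1 + 2 - d5/4 = 51/16
  d10 = d9 - d2/3 = 73/48
  d11 = d6*4 = 24/5
Walk from origin (0, 0):
  seg 1: up by d3 = 6 → (0, 6)
  seg 2: left by d2 = 5 → (-5, 6)
  seg 3: up by d3 = 6 → (-5, 12)
  seg 4: up by d10 = 73/48 → (-5, 649/48)
  seg 5: up by d3 = 6 → (-5, 937/48)
  seg 6: down by d6 = 6/5 → (-5, 4397/240)
  seg 7: left by d11 = 24/5 → (-49/5, 4397/240)
  seg 8: up by d11 = 24/5 → (-49/5, 5549/240)

d5 = 49/20
d6 = 6/5
d7 = 4
d8 = 49/100
d9 = 51/16
d10 = 73/48
d11 = 24/5
endpoint = (-49/5, 5549/240)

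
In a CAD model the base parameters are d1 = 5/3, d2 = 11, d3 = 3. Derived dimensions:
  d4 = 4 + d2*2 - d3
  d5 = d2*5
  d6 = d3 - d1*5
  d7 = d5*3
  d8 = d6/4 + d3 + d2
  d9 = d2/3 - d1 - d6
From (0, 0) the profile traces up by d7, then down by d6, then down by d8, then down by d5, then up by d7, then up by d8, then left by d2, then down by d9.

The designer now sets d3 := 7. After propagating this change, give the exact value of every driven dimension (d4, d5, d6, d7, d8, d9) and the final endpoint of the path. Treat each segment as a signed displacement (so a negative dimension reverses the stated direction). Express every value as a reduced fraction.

d4 = 19
d5 = 55
d6 = -4/3
d7 = 165
d8 = 53/3
d9 = 10/3
endpoint = (-11, 273)

Apply edit: d3 := 7
  d4 = 4 + d2*2 - d3 = 19
  d5 = d2*5 = 55
  d6 = d3 - d1*5 = -4/3
  d7 = d5*3 = 165
  d8 = d6/4 + d3 + d2 = 53/3
  d9 = d2/3 - d1 - d6 = 10/3
Walk from origin (0, 0):
  seg 1: up by d7 = 165 → (0, 165)
  seg 2: down by d6 = -4/3 → (0, 499/3)
  seg 3: down by d8 = 53/3 → (0, 446/3)
  seg 4: down by d5 = 55 → (0, 281/3)
  seg 5: up by d7 = 165 → (0, 776/3)
  seg 6: up by d8 = 53/3 → (0, 829/3)
  seg 7: left by d2 = 11 → (-11, 829/3)
  seg 8: down by d9 = 10/3 → (-11, 273)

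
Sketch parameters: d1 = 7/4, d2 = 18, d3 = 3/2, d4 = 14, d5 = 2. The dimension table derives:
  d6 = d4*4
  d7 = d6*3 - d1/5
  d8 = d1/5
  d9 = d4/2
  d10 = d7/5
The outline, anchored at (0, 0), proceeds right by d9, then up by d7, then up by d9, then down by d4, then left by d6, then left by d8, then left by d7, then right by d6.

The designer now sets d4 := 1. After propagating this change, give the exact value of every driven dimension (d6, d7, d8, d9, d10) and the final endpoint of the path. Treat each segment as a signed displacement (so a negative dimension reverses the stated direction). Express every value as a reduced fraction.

d6 = 4
d7 = 233/20
d8 = 7/20
d9 = 1/2
d10 = 233/100
endpoint = (-23/2, 223/20)

Apply edit: d4 := 1
  d6 = d4*4 = 4
  d7 = d6*3 - d1/5 = 233/20
  d8 = d1/5 = 7/20
  d9 = d4/2 = 1/2
  d10 = d7/5 = 233/100
Walk from origin (0, 0):
  seg 1: right by d9 = 1/2 → (1/2, 0)
  seg 2: up by d7 = 233/20 → (1/2, 233/20)
  seg 3: up by d9 = 1/2 → (1/2, 243/20)
  seg 4: down by d4 = 1 → (1/2, 223/20)
  seg 5: left by d6 = 4 → (-7/2, 223/20)
  seg 6: left by d8 = 7/20 → (-77/20, 223/20)
  seg 7: left by d7 = 233/20 → (-31/2, 223/20)
  seg 8: right by d6 = 4 → (-23/2, 223/20)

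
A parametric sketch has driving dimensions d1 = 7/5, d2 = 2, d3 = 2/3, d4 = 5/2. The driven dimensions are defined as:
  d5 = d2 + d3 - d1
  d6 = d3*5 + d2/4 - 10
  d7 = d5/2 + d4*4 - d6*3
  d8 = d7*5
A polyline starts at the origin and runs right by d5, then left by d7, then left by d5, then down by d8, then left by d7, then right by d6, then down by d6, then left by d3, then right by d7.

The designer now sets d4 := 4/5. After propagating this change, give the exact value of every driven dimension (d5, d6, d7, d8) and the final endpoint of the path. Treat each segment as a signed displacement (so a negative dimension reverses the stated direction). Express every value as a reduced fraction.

d5 = 19/15
d6 = -37/6
d7 = 67/3
d8 = 335/3
endpoint = (-175/6, -211/2)

Apply edit: d4 := 4/5
  d5 = d2 + d3 - d1 = 19/15
  d6 = d3*5 + d2/4 - 10 = -37/6
  d7 = d5/2 + d4*4 - d6*3 = 67/3
  d8 = d7*5 = 335/3
Walk from origin (0, 0):
  seg 1: right by d5 = 19/15 → (19/15, 0)
  seg 2: left by d7 = 67/3 → (-316/15, 0)
  seg 3: left by d5 = 19/15 → (-67/3, 0)
  seg 4: down by d8 = 335/3 → (-67/3, -335/3)
  seg 5: left by d7 = 67/3 → (-134/3, -335/3)
  seg 6: right by d6 = -37/6 → (-305/6, -335/3)
  seg 7: down by d6 = -37/6 → (-305/6, -211/2)
  seg 8: left by d3 = 2/3 → (-103/2, -211/2)
  seg 9: right by d7 = 67/3 → (-175/6, -211/2)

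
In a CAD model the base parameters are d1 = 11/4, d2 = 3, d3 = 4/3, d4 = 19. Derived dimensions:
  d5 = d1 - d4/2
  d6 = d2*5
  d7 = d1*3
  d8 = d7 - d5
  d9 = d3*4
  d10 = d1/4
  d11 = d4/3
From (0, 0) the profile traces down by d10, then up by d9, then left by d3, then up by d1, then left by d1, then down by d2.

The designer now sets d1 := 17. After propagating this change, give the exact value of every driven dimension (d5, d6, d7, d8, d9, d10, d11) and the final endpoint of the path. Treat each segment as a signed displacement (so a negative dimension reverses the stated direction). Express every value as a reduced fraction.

Apply edit: d1 := 17
  d5 = d1 - d4/2 = 15/2
  d6 = d2*5 = 15
  d7 = d1*3 = 51
  d8 = d7 - d5 = 87/2
  d9 = d3*4 = 16/3
  d10 = d1/4 = 17/4
  d11 = d4/3 = 19/3
Walk from origin (0, 0):
  seg 1: down by d10 = 17/4 → (0, -17/4)
  seg 2: up by d9 = 16/3 → (0, 13/12)
  seg 3: left by d3 = 4/3 → (-4/3, 13/12)
  seg 4: up by d1 = 17 → (-4/3, 217/12)
  seg 5: left by d1 = 17 → (-55/3, 217/12)
  seg 6: down by d2 = 3 → (-55/3, 181/12)

d5 = 15/2
d6 = 15
d7 = 51
d8 = 87/2
d9 = 16/3
d10 = 17/4
d11 = 19/3
endpoint = (-55/3, 181/12)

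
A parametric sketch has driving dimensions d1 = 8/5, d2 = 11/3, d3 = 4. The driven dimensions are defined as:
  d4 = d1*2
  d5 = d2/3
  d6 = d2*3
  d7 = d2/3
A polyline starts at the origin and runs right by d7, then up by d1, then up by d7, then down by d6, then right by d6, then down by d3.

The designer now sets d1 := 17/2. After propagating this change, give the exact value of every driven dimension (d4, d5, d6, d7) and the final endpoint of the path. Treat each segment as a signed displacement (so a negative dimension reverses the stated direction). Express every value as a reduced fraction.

d4 = 17
d5 = 11/9
d6 = 11
d7 = 11/9
endpoint = (110/9, -95/18)

Apply edit: d1 := 17/2
  d4 = d1*2 = 17
  d5 = d2/3 = 11/9
  d6 = d2*3 = 11
  d7 = d2/3 = 11/9
Walk from origin (0, 0):
  seg 1: right by d7 = 11/9 → (11/9, 0)
  seg 2: up by d1 = 17/2 → (11/9, 17/2)
  seg 3: up by d7 = 11/9 → (11/9, 175/18)
  seg 4: down by d6 = 11 → (11/9, -23/18)
  seg 5: right by d6 = 11 → (110/9, -23/18)
  seg 6: down by d3 = 4 → (110/9, -95/18)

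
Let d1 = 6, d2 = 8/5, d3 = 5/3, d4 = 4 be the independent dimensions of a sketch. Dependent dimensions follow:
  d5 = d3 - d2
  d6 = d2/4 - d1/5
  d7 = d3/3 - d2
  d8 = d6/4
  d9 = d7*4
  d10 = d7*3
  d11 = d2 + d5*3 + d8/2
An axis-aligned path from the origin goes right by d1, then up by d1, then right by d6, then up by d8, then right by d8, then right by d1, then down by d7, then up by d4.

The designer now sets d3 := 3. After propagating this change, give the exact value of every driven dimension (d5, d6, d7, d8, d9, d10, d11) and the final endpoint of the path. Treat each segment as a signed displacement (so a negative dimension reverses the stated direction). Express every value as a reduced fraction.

d5 = 7/5
d6 = -4/5
d7 = -3/5
d8 = -1/5
d9 = -12/5
d10 = -9/5
d11 = 57/10
endpoint = (11, 52/5)

Apply edit: d3 := 3
  d5 = d3 - d2 = 7/5
  d6 = d2/4 - d1/5 = -4/5
  d7 = d3/3 - d2 = -3/5
  d8 = d6/4 = -1/5
  d9 = d7*4 = -12/5
  d10 = d7*3 = -9/5
  d11 = d2 + d5*3 + d8/2 = 57/10
Walk from origin (0, 0):
  seg 1: right by d1 = 6 → (6, 0)
  seg 2: up by d1 = 6 → (6, 6)
  seg 3: right by d6 = -4/5 → (26/5, 6)
  seg 4: up by d8 = -1/5 → (26/5, 29/5)
  seg 5: right by d8 = -1/5 → (5, 29/5)
  seg 6: right by d1 = 6 → (11, 29/5)
  seg 7: down by d7 = -3/5 → (11, 32/5)
  seg 8: up by d4 = 4 → (11, 52/5)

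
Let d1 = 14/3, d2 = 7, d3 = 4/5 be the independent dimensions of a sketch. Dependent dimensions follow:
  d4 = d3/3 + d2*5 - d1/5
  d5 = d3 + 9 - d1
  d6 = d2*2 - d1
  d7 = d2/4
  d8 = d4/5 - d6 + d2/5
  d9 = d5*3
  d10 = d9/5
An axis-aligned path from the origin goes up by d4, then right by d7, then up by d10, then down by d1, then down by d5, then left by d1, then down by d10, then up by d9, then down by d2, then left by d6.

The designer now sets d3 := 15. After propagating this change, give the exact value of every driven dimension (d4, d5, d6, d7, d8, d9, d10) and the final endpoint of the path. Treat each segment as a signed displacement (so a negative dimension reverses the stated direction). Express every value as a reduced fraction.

d4 = 586/15
d5 = 58/3
d6 = 28/3
d7 = 7/4
d8 = -3/25
d9 = 58
d10 = 58/5
endpoint = (-49/4, 991/15)

Apply edit: d3 := 15
  d4 = d3/3 + d2*5 - d1/5 = 586/15
  d5 = d3 + 9 - d1 = 58/3
  d6 = d2*2 - d1 = 28/3
  d7 = d2/4 = 7/4
  d8 = d4/5 - d6 + d2/5 = -3/25
  d9 = d5*3 = 58
  d10 = d9/5 = 58/5
Walk from origin (0, 0):
  seg 1: up by d4 = 586/15 → (0, 586/15)
  seg 2: right by d7 = 7/4 → (7/4, 586/15)
  seg 3: up by d10 = 58/5 → (7/4, 152/3)
  seg 4: down by d1 = 14/3 → (7/4, 46)
  seg 5: down by d5 = 58/3 → (7/4, 80/3)
  seg 6: left by d1 = 14/3 → (-35/12, 80/3)
  seg 7: down by d10 = 58/5 → (-35/12, 226/15)
  seg 8: up by d9 = 58 → (-35/12, 1096/15)
  seg 9: down by d2 = 7 → (-35/12, 991/15)
  seg 10: left by d6 = 28/3 → (-49/4, 991/15)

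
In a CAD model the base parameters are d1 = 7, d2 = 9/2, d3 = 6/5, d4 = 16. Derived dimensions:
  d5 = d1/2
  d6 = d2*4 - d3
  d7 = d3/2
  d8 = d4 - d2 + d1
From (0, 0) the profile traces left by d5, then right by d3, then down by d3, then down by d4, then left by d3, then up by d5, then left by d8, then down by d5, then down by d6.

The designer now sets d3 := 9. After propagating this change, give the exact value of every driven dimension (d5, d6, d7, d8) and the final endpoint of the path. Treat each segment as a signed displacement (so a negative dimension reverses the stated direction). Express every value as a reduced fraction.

Apply edit: d3 := 9
  d5 = d1/2 = 7/2
  d6 = d2*4 - d3 = 9
  d7 = d3/2 = 9/2
  d8 = d4 - d2 + d1 = 37/2
Walk from origin (0, 0):
  seg 1: left by d5 = 7/2 → (-7/2, 0)
  seg 2: right by d3 = 9 → (11/2, 0)
  seg 3: down by d3 = 9 → (11/2, -9)
  seg 4: down by d4 = 16 → (11/2, -25)
  seg 5: left by d3 = 9 → (-7/2, -25)
  seg 6: up by d5 = 7/2 → (-7/2, -43/2)
  seg 7: left by d8 = 37/2 → (-22, -43/2)
  seg 8: down by d5 = 7/2 → (-22, -25)
  seg 9: down by d6 = 9 → (-22, -34)

d5 = 7/2
d6 = 9
d7 = 9/2
d8 = 37/2
endpoint = (-22, -34)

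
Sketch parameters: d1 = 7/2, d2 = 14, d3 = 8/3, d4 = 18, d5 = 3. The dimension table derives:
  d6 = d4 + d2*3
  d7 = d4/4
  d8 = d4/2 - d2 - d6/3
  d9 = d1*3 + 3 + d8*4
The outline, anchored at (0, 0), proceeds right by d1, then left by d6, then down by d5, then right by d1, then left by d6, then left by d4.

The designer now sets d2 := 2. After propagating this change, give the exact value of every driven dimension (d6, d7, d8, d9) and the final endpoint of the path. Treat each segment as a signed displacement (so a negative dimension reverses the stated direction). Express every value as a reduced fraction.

d6 = 24
d7 = 9/2
d8 = -1
d9 = 19/2
endpoint = (-59, -3)

Apply edit: d2 := 2
  d6 = d4 + d2*3 = 24
  d7 = d4/4 = 9/2
  d8 = d4/2 - d2 - d6/3 = -1
  d9 = d1*3 + 3 + d8*4 = 19/2
Walk from origin (0, 0):
  seg 1: right by d1 = 7/2 → (7/2, 0)
  seg 2: left by d6 = 24 → (-41/2, 0)
  seg 3: down by d5 = 3 → (-41/2, -3)
  seg 4: right by d1 = 7/2 → (-17, -3)
  seg 5: left by d6 = 24 → (-41, -3)
  seg 6: left by d4 = 18 → (-59, -3)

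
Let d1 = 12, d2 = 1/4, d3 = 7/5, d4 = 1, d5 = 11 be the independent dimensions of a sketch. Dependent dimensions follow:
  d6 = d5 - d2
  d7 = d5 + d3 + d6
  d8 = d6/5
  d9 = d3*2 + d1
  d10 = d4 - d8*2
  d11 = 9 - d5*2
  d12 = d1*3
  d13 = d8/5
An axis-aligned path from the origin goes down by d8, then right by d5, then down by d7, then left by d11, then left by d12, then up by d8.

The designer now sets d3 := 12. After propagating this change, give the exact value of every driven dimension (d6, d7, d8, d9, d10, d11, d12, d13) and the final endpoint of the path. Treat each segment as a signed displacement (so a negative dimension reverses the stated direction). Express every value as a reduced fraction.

Apply edit: d3 := 12
  d6 = d5 - d2 = 43/4
  d7 = d5 + d3 + d6 = 135/4
  d8 = d6/5 = 43/20
  d9 = d3*2 + d1 = 36
  d10 = d4 - d8*2 = -33/10
  d11 = 9 - d5*2 = -13
  d12 = d1*3 = 36
  d13 = d8/5 = 43/100
Walk from origin (0, 0):
  seg 1: down by d8 = 43/20 → (0, -43/20)
  seg 2: right by d5 = 11 → (11, -43/20)
  seg 3: down by d7 = 135/4 → (11, -359/10)
  seg 4: left by d11 = -13 → (24, -359/10)
  seg 5: left by d12 = 36 → (-12, -359/10)
  seg 6: up by d8 = 43/20 → (-12, -135/4)

d6 = 43/4
d7 = 135/4
d8 = 43/20
d9 = 36
d10 = -33/10
d11 = -13
d12 = 36
d13 = 43/100
endpoint = (-12, -135/4)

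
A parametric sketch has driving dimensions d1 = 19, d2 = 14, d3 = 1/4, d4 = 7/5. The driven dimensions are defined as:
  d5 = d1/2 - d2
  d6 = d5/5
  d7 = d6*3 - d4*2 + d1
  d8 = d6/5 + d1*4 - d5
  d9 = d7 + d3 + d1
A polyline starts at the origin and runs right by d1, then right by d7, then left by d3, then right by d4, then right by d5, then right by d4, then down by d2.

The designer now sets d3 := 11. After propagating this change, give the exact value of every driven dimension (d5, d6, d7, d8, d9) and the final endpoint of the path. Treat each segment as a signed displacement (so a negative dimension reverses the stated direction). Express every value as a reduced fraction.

d5 = -9/2
d6 = -9/10
d7 = 27/2
d8 = 2008/25
d9 = 87/2
endpoint = (99/5, -14)

Apply edit: d3 := 11
  d5 = d1/2 - d2 = -9/2
  d6 = d5/5 = -9/10
  d7 = d6*3 - d4*2 + d1 = 27/2
  d8 = d6/5 + d1*4 - d5 = 2008/25
  d9 = d7 + d3 + d1 = 87/2
Walk from origin (0, 0):
  seg 1: right by d1 = 19 → (19, 0)
  seg 2: right by d7 = 27/2 → (65/2, 0)
  seg 3: left by d3 = 11 → (43/2, 0)
  seg 4: right by d4 = 7/5 → (229/10, 0)
  seg 5: right by d5 = -9/2 → (92/5, 0)
  seg 6: right by d4 = 7/5 → (99/5, 0)
  seg 7: down by d2 = 14 → (99/5, -14)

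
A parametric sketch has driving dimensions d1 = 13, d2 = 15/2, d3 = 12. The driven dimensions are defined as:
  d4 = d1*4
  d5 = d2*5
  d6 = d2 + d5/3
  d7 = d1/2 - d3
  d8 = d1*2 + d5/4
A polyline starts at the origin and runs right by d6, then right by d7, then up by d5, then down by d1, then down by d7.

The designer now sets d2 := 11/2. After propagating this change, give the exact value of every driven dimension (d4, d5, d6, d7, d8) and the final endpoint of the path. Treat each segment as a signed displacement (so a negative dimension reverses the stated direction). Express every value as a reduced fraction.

d4 = 52
d5 = 55/2
d6 = 44/3
d7 = -11/2
d8 = 263/8
endpoint = (55/6, 20)

Apply edit: d2 := 11/2
  d4 = d1*4 = 52
  d5 = d2*5 = 55/2
  d6 = d2 + d5/3 = 44/3
  d7 = d1/2 - d3 = -11/2
  d8 = d1*2 + d5/4 = 263/8
Walk from origin (0, 0):
  seg 1: right by d6 = 44/3 → (44/3, 0)
  seg 2: right by d7 = -11/2 → (55/6, 0)
  seg 3: up by d5 = 55/2 → (55/6, 55/2)
  seg 4: down by d1 = 13 → (55/6, 29/2)
  seg 5: down by d7 = -11/2 → (55/6, 20)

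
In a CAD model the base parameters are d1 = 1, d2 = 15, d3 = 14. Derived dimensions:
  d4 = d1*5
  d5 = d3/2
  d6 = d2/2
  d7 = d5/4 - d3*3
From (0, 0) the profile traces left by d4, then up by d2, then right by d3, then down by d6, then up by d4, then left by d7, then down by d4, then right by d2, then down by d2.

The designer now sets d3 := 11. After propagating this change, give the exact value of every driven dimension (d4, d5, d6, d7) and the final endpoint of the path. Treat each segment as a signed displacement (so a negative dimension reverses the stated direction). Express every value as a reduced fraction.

Apply edit: d3 := 11
  d4 = d1*5 = 5
  d5 = d3/2 = 11/2
  d6 = d2/2 = 15/2
  d7 = d5/4 - d3*3 = -253/8
Walk from origin (0, 0):
  seg 1: left by d4 = 5 → (-5, 0)
  seg 2: up by d2 = 15 → (-5, 15)
  seg 3: right by d3 = 11 → (6, 15)
  seg 4: down by d6 = 15/2 → (6, 15/2)
  seg 5: up by d4 = 5 → (6, 25/2)
  seg 6: left by d7 = -253/8 → (301/8, 25/2)
  seg 7: down by d4 = 5 → (301/8, 15/2)
  seg 8: right by d2 = 15 → (421/8, 15/2)
  seg 9: down by d2 = 15 → (421/8, -15/2)

d4 = 5
d5 = 11/2
d6 = 15/2
d7 = -253/8
endpoint = (421/8, -15/2)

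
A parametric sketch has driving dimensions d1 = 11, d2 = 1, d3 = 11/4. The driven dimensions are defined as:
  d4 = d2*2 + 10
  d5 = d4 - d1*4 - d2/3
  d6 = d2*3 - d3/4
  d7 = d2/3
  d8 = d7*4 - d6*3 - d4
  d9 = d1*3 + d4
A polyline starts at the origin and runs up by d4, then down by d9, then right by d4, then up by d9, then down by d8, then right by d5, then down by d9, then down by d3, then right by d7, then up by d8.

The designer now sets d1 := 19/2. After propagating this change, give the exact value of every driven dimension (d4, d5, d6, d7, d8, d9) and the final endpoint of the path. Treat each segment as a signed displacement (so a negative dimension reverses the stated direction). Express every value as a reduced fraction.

Apply edit: d1 := 19/2
  d4 = d2*2 + 10 = 12
  d5 = d4 - d1*4 - d2/3 = -79/3
  d6 = d2*3 - d3/4 = 37/16
  d7 = d2/3 = 1/3
  d8 = d7*4 - d6*3 - d4 = -845/48
  d9 = d1*3 + d4 = 81/2
Walk from origin (0, 0):
  seg 1: up by d4 = 12 → (0, 12)
  seg 2: down by d9 = 81/2 → (0, -57/2)
  seg 3: right by d4 = 12 → (12, -57/2)
  seg 4: up by d9 = 81/2 → (12, 12)
  seg 5: down by d8 = -845/48 → (12, 1421/48)
  seg 6: right by d5 = -79/3 → (-43/3, 1421/48)
  seg 7: down by d9 = 81/2 → (-43/3, -523/48)
  seg 8: down by d3 = 11/4 → (-43/3, -655/48)
  seg 9: right by d7 = 1/3 → (-14, -655/48)
  seg 10: up by d8 = -845/48 → (-14, -125/4)

d4 = 12
d5 = -79/3
d6 = 37/16
d7 = 1/3
d8 = -845/48
d9 = 81/2
endpoint = (-14, -125/4)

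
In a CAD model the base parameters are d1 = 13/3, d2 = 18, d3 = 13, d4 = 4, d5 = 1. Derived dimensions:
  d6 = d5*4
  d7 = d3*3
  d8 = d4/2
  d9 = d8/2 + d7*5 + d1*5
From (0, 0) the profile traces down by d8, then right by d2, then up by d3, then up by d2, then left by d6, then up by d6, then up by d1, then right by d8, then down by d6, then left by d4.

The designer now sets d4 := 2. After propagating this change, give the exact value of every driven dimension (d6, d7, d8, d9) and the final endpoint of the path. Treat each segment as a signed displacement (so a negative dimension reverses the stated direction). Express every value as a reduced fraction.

d6 = 4
d7 = 39
d8 = 1
d9 = 1303/6
endpoint = (13, 103/3)

Apply edit: d4 := 2
  d6 = d5*4 = 4
  d7 = d3*3 = 39
  d8 = d4/2 = 1
  d9 = d8/2 + d7*5 + d1*5 = 1303/6
Walk from origin (0, 0):
  seg 1: down by d8 = 1 → (0, -1)
  seg 2: right by d2 = 18 → (18, -1)
  seg 3: up by d3 = 13 → (18, 12)
  seg 4: up by d2 = 18 → (18, 30)
  seg 5: left by d6 = 4 → (14, 30)
  seg 6: up by d6 = 4 → (14, 34)
  seg 7: up by d1 = 13/3 → (14, 115/3)
  seg 8: right by d8 = 1 → (15, 115/3)
  seg 9: down by d6 = 4 → (15, 103/3)
  seg 10: left by d4 = 2 → (13, 103/3)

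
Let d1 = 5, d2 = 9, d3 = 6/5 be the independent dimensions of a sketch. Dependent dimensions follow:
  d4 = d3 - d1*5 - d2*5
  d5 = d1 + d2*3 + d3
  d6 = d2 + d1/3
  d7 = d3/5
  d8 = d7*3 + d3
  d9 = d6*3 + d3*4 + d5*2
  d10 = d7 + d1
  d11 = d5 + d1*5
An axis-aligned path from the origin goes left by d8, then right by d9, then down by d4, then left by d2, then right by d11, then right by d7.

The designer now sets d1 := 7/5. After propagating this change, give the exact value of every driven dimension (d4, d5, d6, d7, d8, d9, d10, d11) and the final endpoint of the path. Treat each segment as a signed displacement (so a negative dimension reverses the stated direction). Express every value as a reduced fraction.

Apply edit: d1 := 7/5
  d4 = d3 - d1*5 - d2*5 = -254/5
  d5 = d1 + d2*3 + d3 = 148/5
  d6 = d2 + d1/3 = 142/15
  d7 = d3/5 = 6/25
  d8 = d7*3 + d3 = 48/25
  d9 = d6*3 + d3*4 + d5*2 = 462/5
  d10 = d7 + d1 = 41/25
  d11 = d5 + d1*5 = 183/5
Walk from origin (0, 0):
  seg 1: left by d8 = 48/25 → (-48/25, 0)
  seg 2: right by d9 = 462/5 → (2262/25, 0)
  seg 3: down by d4 = -254/5 → (2262/25, 254/5)
  seg 4: left by d2 = 9 → (2037/25, 254/5)
  seg 5: right by d11 = 183/5 → (2952/25, 254/5)
  seg 6: right by d7 = 6/25 → (2958/25, 254/5)

d4 = -254/5
d5 = 148/5
d6 = 142/15
d7 = 6/25
d8 = 48/25
d9 = 462/5
d10 = 41/25
d11 = 183/5
endpoint = (2958/25, 254/5)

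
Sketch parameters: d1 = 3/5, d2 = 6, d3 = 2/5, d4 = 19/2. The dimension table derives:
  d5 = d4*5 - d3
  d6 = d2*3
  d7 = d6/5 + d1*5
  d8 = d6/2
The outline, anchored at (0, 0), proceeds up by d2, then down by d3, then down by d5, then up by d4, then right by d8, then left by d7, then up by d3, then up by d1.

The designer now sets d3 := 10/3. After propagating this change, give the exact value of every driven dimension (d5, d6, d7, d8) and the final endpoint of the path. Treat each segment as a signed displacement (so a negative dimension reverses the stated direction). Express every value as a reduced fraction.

Apply edit: d3 := 10/3
  d5 = d4*5 - d3 = 265/6
  d6 = d2*3 = 18
  d7 = d6/5 + d1*5 = 33/5
  d8 = d6/2 = 9
Walk from origin (0, 0):
  seg 1: up by d2 = 6 → (0, 6)
  seg 2: down by d3 = 10/3 → (0, 8/3)
  seg 3: down by d5 = 265/6 → (0, -83/2)
  seg 4: up by d4 = 19/2 → (0, -32)
  seg 5: right by d8 = 9 → (9, -32)
  seg 6: left by d7 = 33/5 → (12/5, -32)
  seg 7: up by d3 = 10/3 → (12/5, -86/3)
  seg 8: up by d1 = 3/5 → (12/5, -421/15)

d5 = 265/6
d6 = 18
d7 = 33/5
d8 = 9
endpoint = (12/5, -421/15)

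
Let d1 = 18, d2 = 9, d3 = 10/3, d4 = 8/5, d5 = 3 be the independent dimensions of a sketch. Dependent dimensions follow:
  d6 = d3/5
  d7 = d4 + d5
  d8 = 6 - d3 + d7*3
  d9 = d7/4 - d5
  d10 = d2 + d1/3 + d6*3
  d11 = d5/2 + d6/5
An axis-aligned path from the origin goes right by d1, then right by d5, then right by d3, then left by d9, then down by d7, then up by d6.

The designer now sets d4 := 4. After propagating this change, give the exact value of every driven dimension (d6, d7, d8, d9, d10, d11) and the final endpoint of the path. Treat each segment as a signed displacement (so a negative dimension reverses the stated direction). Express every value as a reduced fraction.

Apply edit: d4 := 4
  d6 = d3/5 = 2/3
  d7 = d4 + d5 = 7
  d8 = 6 - d3 + d7*3 = 71/3
  d9 = d7/4 - d5 = -5/4
  d10 = d2 + d1/3 + d6*3 = 17
  d11 = d5/2 + d6/5 = 49/30
Walk from origin (0, 0):
  seg 1: right by d1 = 18 → (18, 0)
  seg 2: right by d5 = 3 → (21, 0)
  seg 3: right by d3 = 10/3 → (73/3, 0)
  seg 4: left by d9 = -5/4 → (307/12, 0)
  seg 5: down by d7 = 7 → (307/12, -7)
  seg 6: up by d6 = 2/3 → (307/12, -19/3)

d6 = 2/3
d7 = 7
d8 = 71/3
d9 = -5/4
d10 = 17
d11 = 49/30
endpoint = (307/12, -19/3)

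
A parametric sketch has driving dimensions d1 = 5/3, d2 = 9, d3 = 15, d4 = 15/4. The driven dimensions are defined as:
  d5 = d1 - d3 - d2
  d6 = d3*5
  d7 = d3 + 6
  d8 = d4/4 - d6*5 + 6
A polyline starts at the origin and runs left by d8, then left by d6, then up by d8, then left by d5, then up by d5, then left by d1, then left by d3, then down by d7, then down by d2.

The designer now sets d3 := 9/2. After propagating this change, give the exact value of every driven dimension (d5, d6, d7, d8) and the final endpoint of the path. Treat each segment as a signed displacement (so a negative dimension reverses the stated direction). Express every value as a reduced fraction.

Apply edit: d3 := 9/2
  d5 = d1 - d3 - d2 = -71/6
  d6 = d3*5 = 45/2
  d7 = d3 + 6 = 21/2
  d8 = d4/4 - d6*5 + 6 = -1689/16
Walk from origin (0, 0):
  seg 1: left by d8 = -1689/16 → (1689/16, 0)
  seg 2: left by d6 = 45/2 → (1329/16, 0)
  seg 3: up by d8 = -1689/16 → (1329/16, -1689/16)
  seg 4: left by d5 = -71/6 → (4555/48, -1689/16)
  seg 5: up by d5 = -71/6 → (4555/48, -5635/48)
  seg 6: left by d1 = 5/3 → (4475/48, -5635/48)
  seg 7: left by d3 = 9/2 → (4259/48, -5635/48)
  seg 8: down by d7 = 21/2 → (4259/48, -6139/48)
  seg 9: down by d2 = 9 → (4259/48, -6571/48)

d5 = -71/6
d6 = 45/2
d7 = 21/2
d8 = -1689/16
endpoint = (4259/48, -6571/48)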